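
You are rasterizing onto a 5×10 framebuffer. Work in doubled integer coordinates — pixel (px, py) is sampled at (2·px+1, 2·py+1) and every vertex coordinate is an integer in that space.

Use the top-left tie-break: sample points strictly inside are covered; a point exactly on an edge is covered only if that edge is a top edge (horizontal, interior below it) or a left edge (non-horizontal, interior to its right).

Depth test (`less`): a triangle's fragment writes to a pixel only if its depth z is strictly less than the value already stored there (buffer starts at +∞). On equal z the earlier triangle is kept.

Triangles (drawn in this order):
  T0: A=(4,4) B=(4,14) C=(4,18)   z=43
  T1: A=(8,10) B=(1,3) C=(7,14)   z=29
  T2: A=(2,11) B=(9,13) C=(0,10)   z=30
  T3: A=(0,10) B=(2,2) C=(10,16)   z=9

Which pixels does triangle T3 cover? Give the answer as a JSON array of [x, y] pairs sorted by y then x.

T0:
  degenerate (2·area = 0) — covers nothing
T1:
  2·area = 35  (B↔C swapped to make it positive)
  edge (8, 10)→(7, 14): d=(-1,4) right/bottom  bias=-1
  edge (7, 14)→(1, 3): d=(-6,-11) top-left  bias=+0
  edge (1, 3)→(8, 10): d=(7,7) right/bottom  bias=-1
    (0,1)@(1, 3): e=[35,0,0] → ·  [on edge]
    (1,2)@(3, 5): e=[25,10,0] → ·  [on edge]
    (2,3)@(5, 7): e=[15,20,0] → ·  [on edge]
    (2,4)@(5, 9): e=[13,8,14] → #
    (3,4)@(7, 9): e=[5,30,0] → ·  [on edge]
    (2,5)@(5, 11): e=[11,-4,28] → ·
    (3,5)@(7, 11): e=[3,18,14] → #
    (4,5)@(9, 11): e=[-5,40,0] → ·  [on edge]
    (3,6)@(7, 13): e=[1,6,28] → #
    (4,6)@(9, 13): e=[-7,28,14] → ·
    (3,7)@(7, 15): e=[-1,-6,42] → ·
  covered (3 px):
    · · · · ·
    · · · · ·
    · · · · ·
    · · · · ·
    · · # · ·
    · · · # ·
    · · · # ·
    · · · · ·
    · · · · ·
    · · · · ·
T2:
  2·area = 3  (B↔C swapped to make it positive)
  edge (2, 11)→(0, 10): d=(-2,-1) top-left  bias=+0
  edge (0, 10)→(9, 13): d=(9,3) right/bottom  bias=-1
  edge (9, 13)→(2, 11): d=(-7,-2) top-left  bias=+0
    (1,5)@(3, 11): e=[1,0,2] → ·  [on edge]
    (4,6)@(9, 13): e=[3,0,0] → ·  [on edge]
  covered (0 px):
    · · · · ·
    · · · · ·
    · · · · ·
    · · · · ·
    · · · · ·
    · · · · ·
    · · · · ·
    · · · · ·
    · · · · ·
    · · · · ·
T3:
  2·area = 92
  edge (0, 10)→(2, 2): d=(2,-8) top-left  bias=+0
  edge (2, 2)→(10, 16): d=(8,14) right/bottom  bias=-1
  edge (10, 16)→(0, 10): d=(-10,-6) top-left  bias=+0
    (1,2)@(3, 5): e=[14,10,68] → #
    (2,2)@(5, 5): e=[30,-18,80] → ·
    (0,3)@(1, 7): e=[2,54,36] → #
    (2,3)@(5, 7): e=[34,-2,60] → ·
    (0,4)@(1, 9): e=[6,70,16] → #
    (2,4)@(5, 9): e=[38,14,40] → #
    (3,4)@(7, 9): e=[54,-14,52] → ·
    (0,5)@(1, 11): e=[10,86,-4] → ·
    (1,5)@(3, 11): e=[26,58,8] → #
    (3,5)@(7, 11): e=[58,2,32] → #
    (4,5)@(9, 11): e=[74,-26,44] → ·
    (1,6)@(3, 13): e=[30,74,-12] → ·
    (2,6)@(5, 13): e=[46,46,0] → #  [on edge]
  covered (12 px):
    · · · · ·
    · · · · ·
    · # · · ·
    # # · · ·
    # # # · ·
    · # # # ·
    · · # # ·
    · · · · #
    · · · · ·
    · · · · ·

Final: [[1,2],[0,3],[1,3],[0,4],[1,4],[2,4],[1,5],[2,5],[3,5],[2,6],[3,6],[4,7]]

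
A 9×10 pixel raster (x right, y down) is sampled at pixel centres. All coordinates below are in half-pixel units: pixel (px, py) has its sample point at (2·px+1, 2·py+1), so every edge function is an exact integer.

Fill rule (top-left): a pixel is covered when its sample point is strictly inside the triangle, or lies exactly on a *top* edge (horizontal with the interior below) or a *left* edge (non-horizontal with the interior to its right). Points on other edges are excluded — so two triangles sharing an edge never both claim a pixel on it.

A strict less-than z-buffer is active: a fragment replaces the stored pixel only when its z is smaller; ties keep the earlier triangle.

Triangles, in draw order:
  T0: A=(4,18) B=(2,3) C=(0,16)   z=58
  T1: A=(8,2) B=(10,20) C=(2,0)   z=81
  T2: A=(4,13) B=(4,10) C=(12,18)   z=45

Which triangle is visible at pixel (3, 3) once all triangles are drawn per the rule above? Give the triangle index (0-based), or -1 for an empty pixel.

T0:
  2·area = 56  (B↔C swapped to make it positive)
  edge (4, 18)→(0, 16): d=(-4,-2) top-left  bias=+0
  edge (0, 16)→(2, 3): d=(2,-13) top-left  bias=+0
  edge (2, 3)→(4, 18): d=(2,15) right/bottom  bias=-1
    (0,5)@(1, 11): e=[22,3,31] → █
    (1,5)@(3, 11): e=[26,29,1] → █
    (2,5)@(5, 11): e=[30,55,-29] → ·
    (0,6)@(1, 13): e=[14,7,35] → █
    (2,6)@(5, 13): e=[22,59,-25] → ·
    (0,7)@(1, 15): e=[6,11,39] → █
    (2,7)@(5, 15): e=[14,63,-21] → ·
    (0,8)@(1, 17): e=[-2,15,43] → ·
    (1,8)@(3, 17): e=[2,41,13] → █
    (2,8)@(5, 17): e=[6,67,-17] → ·
    (1,9)@(3, 19): e=[-6,45,17] → ·
  covered (7 px):
    · · · · · · · · ·
    · · · · · · · · ·
    · · · · · · · · ·
    · · · · · · · · ·
    · · · · · · · · ·
    █ █ · · · · · · ·
    █ █ · · · · · · ·
    █ █ · · · · · · ·
    · █ · · · · · · ·
    · · · · · · · · ·
T1:
  2·area = 104
  edge (8, 2)→(10, 20): d=(2,18) right/bottom  bias=-1
  edge (10, 20)→(2, 0): d=(-8,-20) top-left  bias=+0
  edge (2, 0)→(8, 2): d=(6,2) right/bottom  bias=-1
    (1,0)@(3, 1): e=[88,12,4] → █
    (2,0)@(5, 1): e=[52,52,0] → ·  [on edge]
    (1,1)@(3, 3): e=[92,-4,16] → ·
    (2,1)@(5, 3): e=[56,36,12] → █
    (3,1)@(7, 3): e=[20,76,8] → █
    (4,1)@(9, 3): e=[-16,116,4] → ·
    (5,1)@(11, 3): e=[-52,156,0] → ·  [on edge]
    (2,2)@(5, 5): e=[60,20,24] → █
    (4,2)@(9, 5): e=[-12,100,16] → ·
    (8,2)@(17, 5): e=[-156,260,0] → ·  [on edge]
    (2,3)@(5, 7): e=[64,4,36] → █
    (4,3)@(9, 7): e=[-8,84,28] → ·
    (4,5)@(9, 11): e=[0,52,52] → ·  [on edge]
  covered (12 px):
    · █ · · · · · · ·
    · · █ █ · · · · ·
    · · █ █ · · · · ·
    · · █ █ · · · · ·
    · · · █ · · · · ·
    · · · █ · · · · ·
    · · · · █ · · · ·
    · · · · █ · · · ·
    · · · · █ · · · ·
    · · · · · · · · ·
T2:
  2·area = 24
  edge (4, 13)→(4, 10): d=(0,-3) top-left  bias=+0
  edge (4, 10)→(12, 18): d=(8,8) right/bottom  bias=-1
  edge (12, 18)→(4, 13): d=(-8,-5) top-left  bias=+0
    (0,3)@(1, 7): e=[-9,0,33] → ·  [on edge]
    (1,4)@(3, 9): e=[-3,0,27] → ·  [on edge]
    (2,5)@(5, 11): e=[3,0,21] → ·  [on edge]
    (2,6)@(5, 13): e=[3,16,5] → █
    (3,6)@(7, 13): e=[9,0,15] → ·  [on edge]
    (2,7)@(5, 15): e=[3,32,-11] → ·
    (4,7)@(9, 15): e=[15,0,9] → ·  [on edge]
    (5,8)@(11, 17): e=[21,0,3] → ·  [on edge]
    (6,9)@(13, 19): e=[27,0,-3] → ·  [on edge]
  covered (1 px):
    · · · · · · · · ·
    · · · · · · · · ·
    · · · · · · · · ·
    · · · · · · · · ·
    · · · · · · · · ·
    · · · · · · · · ·
    · · █ · · · · · ·
    · · · · · · · · ·
    · · · · · · · · ·
    · · · · · · · · ·

Z-buffer (winner per pixel, '.' = empty):
  . 1 . . . . . . .
  . . 1 1 . . . . .
  . . 1 1 . . . . .
  . . 1 1 . . . . .
  . . . 1 . . . . .
  0 0 . 1 . . . . .
  0 0 2 . 1 . . . .
  0 0 . . 1 . . . .
  . 0 . . 1 . . . .
  . . . . . . . . .

Answer: 1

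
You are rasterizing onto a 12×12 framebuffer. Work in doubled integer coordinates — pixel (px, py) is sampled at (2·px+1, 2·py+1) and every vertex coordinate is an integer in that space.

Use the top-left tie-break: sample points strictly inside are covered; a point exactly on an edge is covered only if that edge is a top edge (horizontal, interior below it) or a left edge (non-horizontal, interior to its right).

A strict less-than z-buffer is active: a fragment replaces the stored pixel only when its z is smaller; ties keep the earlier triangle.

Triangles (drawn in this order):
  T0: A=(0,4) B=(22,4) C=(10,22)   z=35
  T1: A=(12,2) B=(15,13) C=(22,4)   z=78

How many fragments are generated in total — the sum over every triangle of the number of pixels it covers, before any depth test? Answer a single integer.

T0:
  2·area = 396
  edge (0, 4)→(22, 4): d=(22,0) top-left  bias=+0
  edge (22, 4)→(10, 22): d=(-12,18) right/bottom  bias=-1
  edge (10, 22)→(0, 4): d=(-10,-18) top-left  bias=+0
    (0,2)@(1, 5): e=[22,366,8] → X
    (1,2)@(3, 5): e=[22,330,44] → X
    (2,2)@(5, 5): e=[22,294,80] → X
    (3,2)@(7, 5): e=[22,258,116] → X
    (4,2)@(9, 5): e=[22,222,152] → X
    (5,2)@(11, 5): e=[22,186,188] → X
    (6,2)@(13, 5): e=[22,150,224] → X
    (7,2)@(15, 5): e=[22,114,260] → X
    (8,2)@(17, 5): e=[22,78,296] → X
    (9,2)@(19, 5): e=[22,42,332] → X
    (10,2)@(21, 5): e=[22,6,368] → X
    (11,2)@(23, 5): e=[22,-30,404] → .
    (2,6)@(5, 13): e=[198,198,0] → X  [on edge]
  covered (50 px):
    . . . . . . . . . . . .
    . . . . . . . . . . . .
    X X X X X X X X X X X .
    . X X X X X X X X X . .
    . X X X X X X X X . . .
    . . X X X X X X X . . .
    . . X X X X X X . . . .
    . . . X X X X . . . . .
    . . . . X X X . . . . .
    . . . . X X . . . . . .
    . . . . . . . . . . . .
    . . . . . . . . . . . .
T1:
  2·area = 104  (B↔C swapped to make it positive)
  edge (12, 2)→(22, 4): d=(10,2) right/bottom  bias=-1
  edge (22, 4)→(15, 13): d=(-7,9) right/bottom  bias=-1
  edge (15, 13)→(12, 2): d=(-3,-11) top-left  bias=+0
    (3,0)@(7, 1): e=[0,156,-52] → .  [on edge]
    (6,1)@(13, 3): e=[8,88,8] → X
    (7,1)@(15, 3): e=[4,70,30] → X
    (8,1)@(17, 3): e=[0,52,52] → .  [on edge]
    (6,2)@(13, 5): e=[28,74,2] → X
    (8,2)@(17, 5): e=[20,38,46] → X
    (9,2)@(19, 5): e=[16,20,68] → X
    (10,2)@(21, 5): e=[12,2,90] → X
    (11,2)@(23, 5): e=[8,-16,112] → .
    (6,3)@(13, 7): e=[48,60,-4] → .
    (7,3)@(15, 7): e=[44,42,18] → X
    (10,3)@(21, 7): e=[32,-12,84] → .
    (7,6)@(15, 13): e=[104,0,0] → .  [on edge]
  covered (13 px):
    . . . . . . . . . . . .
    . . . . . . X X . . . .
    . . . . . . X X X X X .
    . . . . . . . X X X . .
    . . . . . . . X X . . .
    . . . . . . . X . . . .
    . . . . . . . . . . . .
    . . . . . . . . . . . .
    . . . . . . . . . . . .
    . . . . . . . . . . . .
    . . . . . . . . . . . .
    . . . . . . . . . . . .

Answer: 63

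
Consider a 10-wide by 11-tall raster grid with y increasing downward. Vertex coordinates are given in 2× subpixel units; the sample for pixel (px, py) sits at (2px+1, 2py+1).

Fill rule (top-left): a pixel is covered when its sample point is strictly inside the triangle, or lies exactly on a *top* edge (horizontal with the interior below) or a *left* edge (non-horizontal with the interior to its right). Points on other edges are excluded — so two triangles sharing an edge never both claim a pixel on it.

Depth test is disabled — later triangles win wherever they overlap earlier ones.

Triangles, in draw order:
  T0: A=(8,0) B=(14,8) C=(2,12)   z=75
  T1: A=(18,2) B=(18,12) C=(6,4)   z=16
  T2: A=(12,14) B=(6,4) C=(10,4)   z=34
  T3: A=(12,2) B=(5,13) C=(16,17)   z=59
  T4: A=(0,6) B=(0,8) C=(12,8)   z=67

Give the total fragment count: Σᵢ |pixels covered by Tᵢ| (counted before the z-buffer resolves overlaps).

T0:
  2·area = 120
  edge (8, 0)→(14, 8): d=(6,8) right/bottom  bias=-1
  edge (14, 8)→(2, 12): d=(-12,4) right/bottom  bias=-1
  edge (2, 12)→(8, 0): d=(6,-12) top-left  bias=+0
    (3,1)@(7, 3): e=[26,88,6] → X
    (4,1)@(9, 3): e=[10,80,30] → X
    (5,1)@(11, 3): e=[-6,72,54] → .
    (3,2)@(7, 5): e=[38,64,18] → X
    (5,2)@(11, 5): e=[6,48,66] → X
    (6,2)@(13, 5): e=[-10,40,90] → .
    (2,3)@(5, 7): e=[66,48,6] → X
    (6,3)@(13, 7): e=[2,16,102] → X
    (7,3)@(15, 7): e=[-14,8,126] → .
    (8,3)@(17, 7): e=[-30,0,150] → .  [on edge]
    (2,4)@(5, 9): e=[78,24,18] → X
    (5,4)@(11, 9): e=[30,0,90] → .  [on edge]
    (2,5)@(5, 11): e=[90,0,30] → .  [on edge]
  covered (14 px):
    . . . . . . . . . .
    . . . X X . . . . .
    . . . X X X . . . .
    . . X X X X X . . .
    . . X X X . . . . .
    . X . . . . . . . .
    . . . . . . . . . .
    . . . . . . . . . .
    . . . . . . . . . .
    . . . . . . . . . .
    . . . . . . . . . .
T1:
  2·area = 120
  edge (18, 2)→(18, 12): d=(0,10) right/bottom  bias=-1
  edge (18, 12)→(6, 4): d=(-12,-8) top-left  bias=+0
  edge (6, 4)→(18, 2): d=(12,-2) top-left  bias=+0
    (6,1)@(13, 3): e=[50,68,2] → X
    (7,1)@(15, 3): e=[30,84,6] → X
    (8,1)@(17, 3): e=[10,100,10] → X
    (9,1)@(19, 3): e=[-10,116,14] → .
    (4,2)@(9, 5): e=[90,12,18] → X
    (5,2)@(11, 5): e=[70,28,22] → X
    (9,2)@(19, 5): e=[-10,92,38] → .
    (4,3)@(9, 7): e=[90,-12,42] → .
    (5,3)@(11, 7): e=[70,4,46] → X
    (9,3)@(19, 7): e=[-10,68,62] → .
    (5,4)@(11, 9): e=[70,-20,70] → .
    (6,4)@(13, 9): e=[50,-4,74] → .
  covered (15 px):
    . . . . . . . . . .
    . . . . . . X X X .
    . . . . X X X X X .
    . . . . . X X X X .
    . . . . . . . X X .
    . . . . . . . . X .
    . . . . . . . . . .
    . . . . . . . . . .
    . . . . . . . . . .
    . . . . . . . . . .
    . . . . . . . . . .
T2:
  2·area = 40
  edge (12, 14)→(6, 4): d=(-6,-10) top-left  bias=+0
  edge (6, 4)→(10, 4): d=(4,0) top-left  bias=+0
  edge (10, 4)→(12, 14): d=(2,10) right/bottom  bias=-1
    (3,2)@(7, 5): e=[4,4,32] → X
    (4,2)@(9, 5): e=[24,4,12] → X
    (5,2)@(11, 5): e=[44,4,-8] → .
    (3,3)@(7, 7): e=[-8,12,36] → .
    (4,3)@(9, 7): e=[12,12,16] → X
    (5,3)@(11, 7): e=[32,12,-4] → .
    (4,4)@(9, 9): e=[0,20,20] → X  [on edge]
    (5,4)@(11, 9): e=[20,20,0] → .  [on edge]
    (4,5)@(9, 11): e=[-12,28,24] → .
    (5,5)@(11, 11): e=[8,28,4] → X
    (6,5)@(13, 11): e=[28,28,-16] → .
    (5,6)@(11, 13): e=[-4,36,8] → .
    (6,9)@(13, 19): e=[-20,60,0] → .  [on edge]
    (7,9)@(15, 19): e=[0,60,-20] → .  [on edge]
  covered (5 px):
    . . . . . . . . . .
    . . . . . . . . . .
    . . . X X . . . . .
    . . . . X . . . . .
    . . . . X . . . . .
    . . . . . X . . . .
    . . . . . . . . . .
    . . . . . . . . . .
    . . . . . . . . . .
    . . . . . . . . . .
    . . . . . . . . . .
T3:
  2·area = 149  (B↔C swapped to make it positive)
  edge (12, 2)→(16, 17): d=(4,15) right/bottom  bias=-1
  edge (16, 17)→(5, 13): d=(-11,-4) top-left  bias=+0
  edge (5, 13)→(12, 2): d=(7,-11) top-left  bias=+0
    (5,2)@(11, 5): e=[27,112,10] → X
    (6,2)@(13, 5): e=[-3,120,32] → .
    (4,3)@(9, 7): e=[65,82,2] → X
    (6,3)@(13, 7): e=[5,98,46] → X
    (7,3)@(15, 7): e=[-25,106,68] → .
    (4,4)@(9, 9): e=[73,60,16] → X
    (7,4)@(15, 9): e=[-17,84,82] → .
    (3,5)@(7, 11): e=[111,30,8] → X
    (7,5)@(15, 11): e=[-9,62,96] → .
    (2,6)@(5, 13): e=[149,0,0] → X  [on edge]
    (7,6)@(15, 13): e=[-1,40,110] → .
    (2,7)@(5, 15): e=[157,-22,14] → .
  covered (19 px):
    . . . . . . . . . .
    . . . . . . . . . .
    . . . . . X . . . .
    . . . . X X X . . .
    . . . . X X X . . .
    . . . X X X X . . .
    . . X X X X X . . .
    . . . . . X X X . .
    . . . . . . . . . .
    . . . . . . . . . .
    . . . . . . . . . .
T4:
  2·area = 24  (B↔C swapped to make it positive)
  edge (0, 6)→(12, 8): d=(12,2) right/bottom  bias=-1
  edge (12, 8)→(0, 8): d=(-12,0) right/bottom  bias=-1
  edge (0, 8)→(0, 6): d=(0,-2) top-left  bias=+0
    (0,3)@(1, 7): e=[10,12,2] → X
    (1,3)@(3, 7): e=[6,12,6] → X
    (2,3)@(5, 7): e=[2,12,10] → X
    (3,3)@(7, 7): e=[-2,12,14] → .
    (0,4)@(1, 9): e=[34,-12,2] → .
    (1,4)@(3, 9): e=[30,-12,6] → .
    (2,4)@(5, 9): e=[26,-12,10] → .
  covered (3 px):
    . . . . . . . . . .
    . . . . . . . . . .
    . . . . . . . . . .
    X X X . . . . . . .
    . . . . . . . . . .
    . . . . . . . . . .
    . . . . . . . . . .
    . . . . . . . . . .
    . . . . . . . . . .
    . . . . . . . . . .
    . . . . . . . . . .

Result: 56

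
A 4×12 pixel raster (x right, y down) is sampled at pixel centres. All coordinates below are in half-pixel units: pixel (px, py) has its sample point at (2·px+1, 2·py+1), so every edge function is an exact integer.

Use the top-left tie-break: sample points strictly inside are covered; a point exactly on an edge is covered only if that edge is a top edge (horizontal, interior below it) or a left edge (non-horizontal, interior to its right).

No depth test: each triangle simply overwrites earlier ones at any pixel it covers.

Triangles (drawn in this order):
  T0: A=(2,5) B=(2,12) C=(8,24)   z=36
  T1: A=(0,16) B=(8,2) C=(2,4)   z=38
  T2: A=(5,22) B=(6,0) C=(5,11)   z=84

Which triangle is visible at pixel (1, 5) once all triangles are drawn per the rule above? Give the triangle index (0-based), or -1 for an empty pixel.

T0:
  2·area = 42  (B↔C swapped to make it positive)
  edge (2, 5)→(8, 24): d=(6,19) right/bottom  bias=-1
  edge (8, 24)→(2, 12): d=(-6,-12) top-left  bias=+0
  edge (2, 12)→(2, 5): d=(0,-7) top-left  bias=+0
    (1,4)@(3, 9): e=[5,30,7] → █
    (2,4)@(5, 9): e=[-33,54,21] → ·
    (1,5)@(3, 11): e=[17,18,7] → █
    (2,5)@(5, 11): e=[-21,42,21] → ·
    (1,6)@(3, 13): e=[29,6,7] → █
    (2,6)@(5, 13): e=[-9,30,21] → ·
    (1,7)@(3, 15): e=[41,-6,7] → ·
    (2,7)@(5, 15): e=[3,18,21] → █
    (3,7)@(7, 15): e=[-35,42,35] → ·
    (2,8)@(5, 17): e=[15,6,21] → █
    (3,8)@(7, 17): e=[-23,30,35] → ·
    (2,9)@(5, 19): e=[27,-6,21] → ·
  covered (6 px):
    · · · ·
    · · · ·
    · · · ·
    · · · ·
    · █ · ·
    · █ · ·
    · █ · ·
    · · █ ·
    · · █ ·
    · · · ·
    · · · █
    · · · ·
T1:
  2·area = 68  (B↔C swapped to make it positive)
  edge (0, 16)→(2, 4): d=(2,-12) top-left  bias=+0
  edge (2, 4)→(8, 2): d=(6,-2) top-left  bias=+0
  edge (8, 2)→(0, 16): d=(-8,14) right/bottom  bias=-1
    (2,1)@(5, 3): e=[34,0,34] → █  [on edge]
    (3,1)@(7, 3): e=[58,4,6] → █
    (1,2)@(3, 5): e=[14,8,46] → █
    (3,2)@(7, 5): e=[62,16,-10] → ·
    (1,3)@(3, 7): e=[18,20,30] → █
    (3,3)@(7, 7): e=[66,28,-26] → ·
    (1,4)@(3, 9): e=[22,32,14] → █
    (2,4)@(5, 9): e=[46,36,-14] → ·
    (0,5)@(1, 11): e=[2,40,26] → █
    (1,5)@(3, 11): e=[26,44,-2] → ·
    (0,6)@(1, 13): e=[6,52,10] → █
    (1,6)@(3, 13): e=[30,56,-18] → ·
  covered (9 px):
    · · · ·
    · · █ █
    · █ █ ·
    · █ █ ·
    · █ · ·
    █ · · ·
    █ · · ·
    · · · ·
    · · · ·
    · · · ·
    · · · ·
    · · · ·
T2:
  2·area = 11  (B↔C swapped to make it positive)
  edge (5, 22)→(5, 11): d=(0,-11) top-left  bias=+0
  edge (5, 11)→(6, 0): d=(1,-11) top-left  bias=+0
  edge (6, 0)→(5, 22): d=(-1,22) right/bottom  bias=-1
    (2,0)@(5, 1): e=[0,-10,21] → ·  [on edge]
    (2,1)@(5, 3): e=[0,-8,19] → ·  [on edge]
    (2,2)@(5, 5): e=[0,-6,17] → ·  [on edge]
    (2,3)@(5, 7): e=[0,-4,15] → ·  [on edge]
    (2,4)@(5, 9): e=[0,-2,13] → ·  [on edge]
    (2,5)@(5, 11): e=[0,0,11] → █  [on edge]
    (3,5)@(7, 11): e=[22,22,-33] → ·
    (2,6)@(5, 13): e=[0,2,9] → █  [on edge]
    (3,6)@(7, 13): e=[22,24,-35] → ·
    (2,7)@(5, 15): e=[0,4,7] → █  [on edge]
    (3,7)@(7, 15): e=[22,26,-37] → ·
    (2,8)@(5, 17): e=[0,6,5] → █  [on edge]
    (2,9)@(5, 19): e=[0,8,3] → █  [on edge]
    (2,10)@(5, 21): e=[0,10,1] → █  [on edge]
    (2,11)@(5, 23): e=[0,12,-1] → ·  [on edge]
  covered (6 px):
    · · · ·
    · · · ·
    · · · ·
    · · · ·
    · · · ·
    · · █ ·
    · · █ ·
    · · █ ·
    · · █ ·
    · · █ ·
    · · █ ·
    · · · ·

Z-buffer (winner per pixel, '.' = empty):
  . . . .
  . . 1 1
  . 1 1 .
  . 1 1 .
  . 1 . .
  1 0 2 .
  1 0 2 .
  . . 2 .
  . . 2 .
  . . 2 .
  . . 2 0
  . . . .

Result: 0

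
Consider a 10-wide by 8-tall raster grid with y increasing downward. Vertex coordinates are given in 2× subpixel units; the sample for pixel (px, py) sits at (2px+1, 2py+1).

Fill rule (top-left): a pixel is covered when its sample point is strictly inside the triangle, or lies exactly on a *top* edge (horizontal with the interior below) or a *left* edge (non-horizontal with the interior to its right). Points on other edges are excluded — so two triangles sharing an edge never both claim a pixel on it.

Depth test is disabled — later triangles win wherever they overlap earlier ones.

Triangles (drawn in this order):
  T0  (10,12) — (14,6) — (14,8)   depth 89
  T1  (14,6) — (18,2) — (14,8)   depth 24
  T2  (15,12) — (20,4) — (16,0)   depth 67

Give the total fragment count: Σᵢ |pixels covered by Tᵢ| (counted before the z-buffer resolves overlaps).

T0:
  2·area = 8
  edge (10, 12)→(14, 6): d=(4,-6) top-left  bias=+0
  edge (14, 6)→(14, 8): d=(0,2) right/bottom  bias=-1
  edge (14, 8)→(10, 12): d=(-4,4) right/bottom  bias=-1
    (9,1)@(19, 3): e=[18,-10,0] → .  [on edge]
    (8,2)@(17, 5): e=[14,-6,0] → .  [on edge]
    (7,3)@(15, 7): e=[10,-2,0] → .  [on edge]
    (6,4)@(13, 9): e=[6,2,0] → .  [on edge]
    (5,5)@(11, 11): e=[2,6,0] → .  [on edge]
    (4,6)@(9, 13): e=[-2,10,0] → .  [on edge]
    (3,7)@(7, 15): e=[-6,14,0] → .  [on edge]
  covered (0 px):
    . . . . . . . . . .
    . . . . . . . . . .
    . . . . . . . . . .
    . . . . . . . . . .
    . . . . . . . . . .
    . . . . . . . . . .
    . . . . . . . . . .
    . . . . . . . . . .
T1:
  2·area = 8
  edge (14, 6)→(18, 2): d=(4,-4) top-left  bias=+0
  edge (18, 2)→(14, 8): d=(-4,6) right/bottom  bias=-1
  edge (14, 8)→(14, 6): d=(0,-2) top-left  bias=+0
    (9,0)@(19, 1): e=[0,-2,10] → .  [on edge]
    (8,1)@(17, 3): e=[0,2,6] → X  [on edge]
    (9,1)@(19, 3): e=[8,-10,10] → .
    (7,2)@(15, 5): e=[0,6,2] → X  [on edge]
    (8,2)@(17, 5): e=[8,-6,6] → .
    (6,3)@(13, 7): e=[0,10,-2] → .  [on edge]
    (7,3)@(15, 7): e=[8,-2,2] → .
    (5,4)@(11, 9): e=[0,14,-6] → .  [on edge]
    (4,5)@(9, 11): e=[0,18,-10] → .  [on edge]
    (3,6)@(7, 13): e=[0,22,-14] → .  [on edge]
    (2,7)@(5, 15): e=[0,26,-18] → .  [on edge]
  covered (2 px):
    . . . . . . . . . .
    . . . . . . . . X .
    . . . . . . . X . .
    . . . . . . . . . .
    . . . . . . . . . .
    . . . . . . . . . .
    . . . . . . . . . .
    . . . . . . . . . .
T2:
  2·area = 52  (B↔C swapped to make it positive)
  edge (15, 12)→(16, 0): d=(1,-12) top-left  bias=+0
  edge (16, 0)→(20, 4): d=(4,4) right/bottom  bias=-1
  edge (20, 4)→(15, 12): d=(-5,8) right/bottom  bias=-1
    (8,0)@(17, 1): e=[13,0,39] → .  [on edge]
    (8,1)@(17, 3): e=[15,8,29] → X
    (9,1)@(19, 3): e=[39,0,13] → .  [on edge]
    (8,2)@(17, 5): e=[17,16,19] → X
    (9,2)@(19, 5): e=[41,8,3] → X
    (8,3)@(17, 7): e=[19,24,9] → X
    (9,3)@(19, 7): e=[43,16,-7] → .
    (8,4)@(17, 9): e=[21,32,-1] → .
  covered (4 px):
    . . . . . . . . . .
    . . . . . . . . X .
    . . . . . . . . X X
    . . . . . . . . X .
    . . . . . . . . . .
    . . . . . . . . . .
    . . . . . . . . . .
    . . . . . . . . . .

Result: 6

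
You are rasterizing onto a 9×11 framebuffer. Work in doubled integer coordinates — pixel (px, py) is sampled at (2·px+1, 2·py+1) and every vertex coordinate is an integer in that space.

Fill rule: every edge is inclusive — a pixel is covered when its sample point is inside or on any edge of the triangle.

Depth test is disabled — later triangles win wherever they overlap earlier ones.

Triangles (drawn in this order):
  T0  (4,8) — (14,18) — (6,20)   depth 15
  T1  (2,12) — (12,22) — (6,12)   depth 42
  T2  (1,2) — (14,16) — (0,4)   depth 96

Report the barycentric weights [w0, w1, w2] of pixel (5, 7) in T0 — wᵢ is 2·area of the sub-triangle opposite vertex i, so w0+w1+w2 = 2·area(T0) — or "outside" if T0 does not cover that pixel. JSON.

T0:
  2·area = 100
  edge (4, 8)→(14, 18): d=(10,10) inclusive
  edge (14, 18)→(6, 20): d=(-8,2) inclusive
  edge (6, 20)→(4, 8): d=(-2,-12) inclusive
    (0,2)@(1, 5): e=[0,130,-30] → ·  [on edge]
    (1,3)@(3, 7): e=[0,110,-10] → ·  [on edge]
    (2,4)@(5, 9): e=[0,90,10] → #  [on edge]
    (3,4)@(7, 9): e=[-20,86,34] → ·
    (2,5)@(5, 11): e=[20,74,6] → #
    (3,5)@(7, 11): e=[0,70,30] → #  [on edge]
    (4,5)@(9, 11): e=[-20,66,54] → ·
    (2,6)@(5, 13): e=[40,58,2] → #
    (4,6)@(9, 13): e=[0,50,50] → #  [on edge]
    (5,6)@(11, 13): e=[-20,46,74] → ·
    (2,7)@(5, 15): e=[60,42,-2] → ·
    (3,7)@(7, 15): e=[40,38,22] → #
    (5,7)@(11, 15): e=[0,30,70] → #  [on edge]
    (6,8)@(13, 17): e=[0,10,90] → #  [on edge]
    (7,9)@(15, 19): e=[0,-10,110] → ·  [on edge]
    (8,10)@(17, 21): e=[0,-30,130] → ·  [on edge]
  covered (15 px):
    · · · · · · · · ·
    · · · · · · · · ·
    · · · · · · · · ·
    · · · · · · · · ·
    · · # · · · · · ·
    · · # # · · · · ·
    · · # # # · · · ·
    · · · # # # · · ·
    · · · # # # # · ·
    · · · # # · · · ·
    · · · · · · · · ·
T1:
  2·area = 40  (B↔C swapped to make it positive)
  edge (2, 12)→(6, 12): d=(4,0) inclusive
  edge (6, 12)→(12, 22): d=(6,10) inclusive
  edge (12, 22)→(2, 12): d=(-10,-10) inclusive
    (1,3)@(3, 7): e=[-20,0,60] → ·  [on edge]
    (0,5)@(1, 11): e=[-4,44,0] → ·  [on edge]
    (1,6)@(3, 13): e=[4,36,0] → #  [on edge]
    (2,6)@(5, 13): e=[4,16,20] → #
    (3,6)@(7, 13): e=[4,-4,40] → ·
    (1,7)@(3, 15): e=[12,48,-20] → ·
    (2,7)@(5, 15): e=[12,28,0] → #  [on edge]
    (3,7)@(7, 15): e=[12,8,20] → #
    (4,7)@(9, 15): e=[12,-12,40] → ·
    (2,8)@(5, 17): e=[20,40,-20] → ·
    (3,8)@(7, 17): e=[20,20,0] → #  [on edge]
    (4,8)@(9, 17): e=[20,0,20] → #  [on edge]
    (4,9)@(9, 19): e=[28,12,0] → #  [on edge]
    (5,10)@(11, 21): e=[36,4,0] → #  [on edge]
  covered (8 px):
    · · · · · · · · ·
    · · · · · · · · ·
    · · · · · · · · ·
    · · · · · · · · ·
    · · · · · · · · ·
    · · · · · · · · ·
    · # # · · · · · ·
    · · # # · · · · ·
    · · · # # · · · ·
    · · · · # · · · ·
    · · · · · # · · ·
T2:
  2·area = 40
  edge (1, 2)→(14, 16): d=(13,14) inclusive
  edge (14, 16)→(0, 4): d=(-14,-12) inclusive
  edge (0, 4)→(1, 2): d=(1,-2) inclusive
    (0,1)@(1, 3): e=[13,26,1] → #
    (1,1)@(3, 3): e=[-15,50,5] → ·
    (0,2)@(1, 5): e=[39,-2,3] → ·
    (1,2)@(3, 5): e=[11,22,7] → #
    (2,2)@(5, 5): e=[-17,46,11] → ·
    (1,3)@(3, 7): e=[37,-6,9] → ·
    (2,3)@(5, 7): e=[9,18,13] → #
    (3,3)@(7, 7): e=[-19,42,17] → ·
    (2,4)@(5, 9): e=[35,-10,15] → ·
    (3,4)@(7, 9): e=[7,14,19] → #
    (4,4)@(9, 9): e=[-21,38,23] → ·
    (3,5)@(7, 11): e=[33,-14,21] → ·
  covered (7 px):
    · · · · · · · · ·
    # · · · · · · · ·
    · # · · · · · · ·
    · · # · · · · · ·
    · · · # · · · · ·
    · · · · # · · · ·
    · · · · · # · · ·
    · · · · · · # · ·
    · · · · · · · · ·
    · · · · · · · · ·
    · · · · · · · · ·

Final: [30,70,0]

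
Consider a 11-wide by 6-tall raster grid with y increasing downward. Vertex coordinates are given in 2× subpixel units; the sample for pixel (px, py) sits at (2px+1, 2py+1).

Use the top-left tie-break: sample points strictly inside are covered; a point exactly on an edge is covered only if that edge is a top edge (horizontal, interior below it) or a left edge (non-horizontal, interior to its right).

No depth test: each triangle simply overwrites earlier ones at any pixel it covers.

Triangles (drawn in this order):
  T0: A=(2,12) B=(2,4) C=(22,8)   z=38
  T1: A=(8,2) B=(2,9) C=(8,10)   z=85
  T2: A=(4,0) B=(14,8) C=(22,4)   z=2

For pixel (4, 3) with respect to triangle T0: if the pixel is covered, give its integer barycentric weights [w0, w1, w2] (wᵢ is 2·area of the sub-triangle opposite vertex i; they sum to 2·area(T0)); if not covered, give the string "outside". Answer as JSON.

T0:
  2·area = 160
  edge (2, 12)→(2, 4): d=(0,-8) top-left  bias=+0
  edge (2, 4)→(22, 8): d=(20,4) right/bottom  bias=-1
  edge (22, 8)→(2, 12): d=(-20,4) right/bottom  bias=-1
    (1,2)@(3, 5): e=[8,16,136] → X
    (2,2)@(5, 5): e=[24,8,128] → X
    (3,2)@(7, 5): e=[40,0,120] → .  [on edge]
    (1,3)@(3, 7): e=[8,56,96] → X
    (3,3)@(7, 7): e=[40,40,80] → X
    (4,3)@(9, 7): e=[56,32,72] → X
    (5,3)@(11, 7): e=[72,24,64] → X
    (6,3)@(13, 7): e=[88,16,56] → X
    (7,3)@(15, 7): e=[104,8,48] → X
    (8,3)@(17, 7): e=[120,0,40] → .  [on edge]
    (1,4)@(3, 9): e=[8,96,56] → X
    (8,4)@(17, 9): e=[120,40,0] → .  [on edge]
    (3,5)@(7, 11): e=[40,120,0] → .  [on edge]
  covered (18 px):
    . . . . . . . . . . .
    . . . . . . . . . . .
    . X X . . . . . . . .
    . X X X X X X X . . .
    . X X X X X X X . . .
    . X X . . . . . . . .
T1:
  2·area = 48  (B↔C swapped to make it positive)
  edge (8, 2)→(8, 10): d=(0,8) right/bottom  bias=-1
  edge (8, 10)→(2, 9): d=(-6,-1) top-left  bias=+0
  edge (2, 9)→(8, 2): d=(6,-7) top-left  bias=+0
    (3,2)@(7, 5): e=[8,29,11] → X
    (4,2)@(9, 5): e=[-8,31,25] → .
    (2,3)@(5, 7): e=[24,15,9] → X
    (4,3)@(9, 7): e=[-8,19,37] → .
    (1,4)@(3, 9): e=[40,1,7] → X
    (4,4)@(9, 9): e=[-8,7,49] → .
    (1,5)@(3, 11): e=[40,-11,19] → .
    (2,5)@(5, 11): e=[24,-9,33] → .
    (3,5)@(7, 11): e=[8,-7,47] → .
  covered (6 px):
    . . . . . . . . . . .
    . . . . . . . . . . .
    . . . X . . . . . . .
    . . X X . . . . . . .
    . X X X . . . . . . .
    . . . . . . . . . . .
T2:
  2·area = 104  (B↔C swapped to make it positive)
  edge (4, 0)→(22, 4): d=(18,4) right/bottom  bias=-1
  edge (22, 4)→(14, 8): d=(-8,4) right/bottom  bias=-1
  edge (14, 8)→(4, 0): d=(-10,-8) top-left  bias=+0
    (3,0)@(7, 1): e=[6,84,14] → X
    (4,0)@(9, 1): e=[-2,76,30] → .
    (3,1)@(7, 3): e=[42,68,-6] → .
    (4,1)@(9, 3): e=[34,60,10] → X
    (5,1)@(11, 3): e=[26,52,26] → X
    (6,1)@(13, 3): e=[18,44,42] → X
    (7,1)@(15, 3): e=[10,36,58] → X
    (8,1)@(17, 3): e=[2,28,74] → X
    (9,1)@(19, 3): e=[-6,20,90] → .
    (4,2)@(9, 5): e=[70,44,-10] → .
    (5,2)@(11, 5): e=[62,36,6] → X
    (9,2)@(19, 5): e=[30,4,70] → X
  covered (13 px):
    . . . X . . . . . . .
    . . . . X X X X X . .
    . . . . . X X X X X .
    . . . . . . X X . . .
    . . . . . . . . . . .
    . . . . . . . . . . .

Final: [32,72,56]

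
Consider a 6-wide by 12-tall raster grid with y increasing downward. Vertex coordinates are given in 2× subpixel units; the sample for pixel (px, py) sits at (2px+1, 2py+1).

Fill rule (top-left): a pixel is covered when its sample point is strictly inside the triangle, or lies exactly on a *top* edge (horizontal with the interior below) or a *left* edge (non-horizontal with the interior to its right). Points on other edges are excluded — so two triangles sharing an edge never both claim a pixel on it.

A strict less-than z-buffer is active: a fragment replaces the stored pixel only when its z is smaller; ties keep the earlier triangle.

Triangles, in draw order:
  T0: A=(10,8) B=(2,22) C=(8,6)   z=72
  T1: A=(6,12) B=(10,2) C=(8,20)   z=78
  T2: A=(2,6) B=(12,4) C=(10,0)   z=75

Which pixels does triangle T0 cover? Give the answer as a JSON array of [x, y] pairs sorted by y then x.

T0:
  2·area = 44
  edge (10, 8)→(2, 22): d=(-8,14) right/bottom  bias=-1
  edge (2, 22)→(8, 6): d=(6,-16) top-left  bias=+0
  edge (8, 6)→(10, 8): d=(2,2) right/bottom  bias=-1
    (1,0)@(3, 1): e=[154,-110,0] → ·  [on edge]
    (2,1)@(5, 3): e=[110,-66,0] → ·  [on edge]
    (3,2)@(7, 5): e=[66,-22,0] → ·  [on edge]
    (4,3)@(9, 7): e=[22,22,0] → ·  [on edge]
    (3,4)@(7, 9): e=[34,2,8] → █
    (4,4)@(9, 9): e=[6,34,4] → █
    (5,4)@(11, 9): e=[-22,66,0] → ·  [on edge]
    (3,5)@(7, 11): e=[18,14,12] → █
    (4,5)@(9, 11): e=[-10,46,8] → ·
    (3,6)@(7, 13): e=[2,26,16] → █
    (4,6)@(9, 13): e=[-26,58,12] → ·
    (2,7)@(5, 15): e=[14,6,24] → █
  covered (5 px):
    · · · · · ·
    · · · · · ·
    · · · · · ·
    · · · · · ·
    · · · █ █ ·
    · · · █ · ·
    · · · █ · ·
    · · █ · · ·
    · · · · · ·
    · · · · · ·
    · · · · · ·
    · · · · · ·
T1:
  2·area = 52
  edge (6, 12)→(10, 2): d=(4,-10) top-left  bias=+0
  edge (10, 2)→(8, 20): d=(-2,18) right/bottom  bias=-1
  edge (8, 20)→(6, 12): d=(-2,-8) top-left  bias=+0
    (4,2)@(9, 5): e=[2,12,38] → █
    (5,2)@(11, 5): e=[22,-24,54] → ·
    (4,3)@(9, 7): e=[10,8,34] → █
    (5,3)@(11, 7): e=[30,-28,50] → ·
    (4,4)@(9, 9): e=[18,4,30] → █
    (5,4)@(11, 9): e=[38,-32,46] → ·
    (3,5)@(7, 11): e=[6,36,10] → █
    (4,5)@(9, 11): e=[26,0,26] → ·  [on edge]
    (3,6)@(7, 13): e=[14,32,6] → █
    (4,6)@(9, 13): e=[34,-4,22] → ·
    (3,7)@(7, 15): e=[22,28,2] → █
    (4,7)@(9, 15): e=[42,-8,18] → ·
  covered (6 px):
    · · · · · ·
    · · · · · ·
    · · · · █ ·
    · · · · █ ·
    · · · · █ ·
    · · · █ · ·
    · · · █ · ·
    · · · █ · ·
    · · · · · ·
    · · · · · ·
    · · · · · ·
    · · · · · ·
T2:
  2·area = 44  (B↔C swapped to make it positive)
  edge (2, 6)→(10, 0): d=(8,-6) top-left  bias=+0
  edge (10, 0)→(12, 4): d=(2,4) right/bottom  bias=-1
  edge (12, 4)→(2, 6): d=(-10,2) right/bottom  bias=-1
    (4,0)@(9, 1): e=[2,6,36] → █
    (5,0)@(11, 1): e=[14,-2,32] → ·
    (3,1)@(7, 3): e=[6,18,20] → █
    (5,1)@(11, 3): e=[30,2,12] → █
    (2,2)@(5, 5): e=[10,30,4] → █
    (3,2)@(7, 5): e=[22,22,0] → ·  [on edge]
    (4,2)@(9, 5): e=[34,14,-4] → ·
    (5,2)@(11, 5): e=[46,6,-8] → ·
    (2,3)@(5, 7): e=[26,34,-16] → ·
  covered (5 px):
    · · · · █ ·
    · · · █ █ █
    · · █ · · ·
    · · · · · ·
    · · · · · ·
    · · · · · ·
    · · · · · ·
    · · · · · ·
    · · · · · ·
    · · · · · ·
    · · · · · ·
    · · · · · ·

Final: [[3,4],[4,4],[3,5],[3,6],[2,7]]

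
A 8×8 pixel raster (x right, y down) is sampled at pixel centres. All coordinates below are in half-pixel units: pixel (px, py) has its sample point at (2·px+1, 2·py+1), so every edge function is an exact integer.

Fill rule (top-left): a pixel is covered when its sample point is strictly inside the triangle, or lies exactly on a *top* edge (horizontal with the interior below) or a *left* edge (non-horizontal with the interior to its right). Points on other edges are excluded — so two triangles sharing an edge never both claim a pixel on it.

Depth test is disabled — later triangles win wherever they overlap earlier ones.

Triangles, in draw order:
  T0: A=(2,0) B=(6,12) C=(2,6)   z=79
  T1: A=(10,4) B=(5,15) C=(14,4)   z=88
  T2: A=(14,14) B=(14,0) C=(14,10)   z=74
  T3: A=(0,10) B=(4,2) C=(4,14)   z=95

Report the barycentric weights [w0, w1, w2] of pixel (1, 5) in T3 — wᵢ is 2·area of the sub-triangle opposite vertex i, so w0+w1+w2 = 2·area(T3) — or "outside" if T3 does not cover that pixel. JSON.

T0:
  2·area = 24
  edge (2, 0)→(6, 12): d=(4,12) right/bottom  bias=-1
  edge (6, 12)→(2, 6): d=(-4,-6) top-left  bias=+0
  edge (2, 6)→(2, 0): d=(0,-6) top-left  bias=+0
    (1,1)@(3, 3): e=[0,18,6] → ·  [on edge]
    (1,2)@(3, 5): e=[8,10,6] → █
    (2,2)@(5, 5): e=[-16,22,18] → ·
    (1,3)@(3, 7): e=[16,2,6] → █
    (2,3)@(5, 7): e=[-8,14,18] → ·
    (1,4)@(3, 9): e=[24,-6,6] → ·
    (2,4)@(5, 9): e=[0,6,18] → ·  [on edge]
    (3,7)@(7, 15): e=[0,-6,30] → ·  [on edge]
  covered (2 px):
    · · · · · · · ·
    · · · · · · · ·
    · █ · · · · · ·
    · █ · · · · · ·
    · · · · · · · ·
    · · · · · · · ·
    · · · · · · · ·
    · · · · · · · ·
T1:
  2·area = 44  (B↔C swapped to make it positive)
  edge (10, 4)→(14, 4): d=(4,0) top-left  bias=+0
  edge (14, 4)→(5, 15): d=(-9,11) right/bottom  bias=-1
  edge (5, 15)→(10, 4): d=(5,-11) top-left  bias=+0
    (5,2)@(11, 5): e=[4,24,16] → █
    (6,2)@(13, 5): e=[4,2,38] → █
    (7,2)@(15, 5): e=[4,-20,60] → ·
    (4,3)@(9, 7): e=[12,28,4] → █
    (6,3)@(13, 7): e=[12,-16,48] → ·
    (4,4)@(9, 9): e=[20,10,14] → █
    (5,4)@(11, 9): e=[20,-12,36] → ·
    (3,5)@(7, 11): e=[28,14,2] → █
    (4,5)@(9, 11): e=[28,-8,24] → ·
    (3,6)@(7, 13): e=[36,-4,12] → ·
    (2,7)@(5, 15): e=[44,0,0] → ·  [on edge]
  covered (6 px):
    · · · · · · · ·
    · · · · · · · ·
    · · · · · █ █ ·
    · · · · █ █ · ·
    · · · · █ · · ·
    · · · █ · · · ·
    · · · · · · · ·
    · · · · · · · ·
T2:
  degenerate (2·area = 0) — covers nothing
T3:
  2·area = 48
  edge (0, 10)→(4, 2): d=(4,-8) top-left  bias=+0
  edge (4, 2)→(4, 14): d=(0,12) right/bottom  bias=-1
  edge (4, 14)→(0, 10): d=(-4,-4) top-left  bias=+0
    (1,2)@(3, 5): e=[4,12,32] → █
    (2,2)@(5, 5): e=[20,-12,40] → ·
    (1,3)@(3, 7): e=[12,12,24] → █
    (2,3)@(5, 7): e=[28,-12,32] → ·
    (0,4)@(1, 9): e=[4,36,8] → █
    (2,4)@(5, 9): e=[36,-12,24] → ·
    (0,5)@(1, 11): e=[12,36,0] → █  [on edge]
    (2,5)@(5, 11): e=[44,-12,16] → ·
    (0,6)@(1, 13): e=[20,36,-8] → ·
    (1,6)@(3, 13): e=[36,12,0] → █  [on edge]
    (2,6)@(5, 13): e=[52,-12,8] → ·
    (1,7)@(3, 15): e=[44,12,-8] → ·
    (2,7)@(5, 15): e=[60,-12,0] → ·  [on edge]
  covered (7 px):
    · · · · · · · ·
    · · · · · · · ·
    · █ · · · · · ·
    · █ · · · · · ·
    █ █ · · · · · ·
    █ █ · · · · · ·
    · █ · · · · · ·
    · · · · · · · ·

Answer: [12,8,28]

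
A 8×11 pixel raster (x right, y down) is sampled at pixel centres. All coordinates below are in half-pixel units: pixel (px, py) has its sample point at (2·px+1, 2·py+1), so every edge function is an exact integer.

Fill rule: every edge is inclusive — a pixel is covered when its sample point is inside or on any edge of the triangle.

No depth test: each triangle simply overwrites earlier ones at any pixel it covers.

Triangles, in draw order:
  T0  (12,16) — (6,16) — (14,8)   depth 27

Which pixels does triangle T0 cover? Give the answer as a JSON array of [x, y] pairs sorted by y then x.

T0:
  2·area = 48
  edge (12, 16)→(6, 16): d=(-6,0) inclusive
  edge (6, 16)→(14, 8): d=(8,-8) inclusive
  edge (14, 8)→(12, 16): d=(-2,8) inclusive
    (7,3)@(15, 7): e=[54,0,-6] → ·  [on edge]
    (6,4)@(13, 9): e=[42,0,6] → █  [on edge]
    (7,4)@(15, 9): e=[42,16,-10] → ·
    (5,5)@(11, 11): e=[30,0,18] → █  [on edge]
    (7,5)@(15, 11): e=[30,32,-14] → ·
    (4,6)@(9, 13): e=[18,0,30] → █  [on edge]
    (6,6)@(13, 13): e=[18,32,-2] → ·
    (3,7)@(7, 15): e=[6,0,42] → █  [on edge]
    (6,7)@(13, 15): e=[6,48,-6] → ·
    (2,8)@(5, 17): e=[-6,0,54] → ·  [on edge]
    (3,8)@(7, 17): e=[-6,16,38] → ·
    (4,8)@(9, 17): e=[-6,32,22] → ·
    (1,9)@(3, 19): e=[-18,0,66] → ·  [on edge]
    (0,10)@(1, 21): e=[-30,0,78] → ·  [on edge]
  covered (8 px):
    · · · · · · · ·
    · · · · · · · ·
    · · · · · · · ·
    · · · · · · · ·
    · · · · · · █ ·
    · · · · · █ █ ·
    · · · · █ █ · ·
    · · · █ █ █ · ·
    · · · · · · · ·
    · · · · · · · ·
    · · · · · · · ·

Result: [[6,4],[5,5],[6,5],[4,6],[5,6],[3,7],[4,7],[5,7]]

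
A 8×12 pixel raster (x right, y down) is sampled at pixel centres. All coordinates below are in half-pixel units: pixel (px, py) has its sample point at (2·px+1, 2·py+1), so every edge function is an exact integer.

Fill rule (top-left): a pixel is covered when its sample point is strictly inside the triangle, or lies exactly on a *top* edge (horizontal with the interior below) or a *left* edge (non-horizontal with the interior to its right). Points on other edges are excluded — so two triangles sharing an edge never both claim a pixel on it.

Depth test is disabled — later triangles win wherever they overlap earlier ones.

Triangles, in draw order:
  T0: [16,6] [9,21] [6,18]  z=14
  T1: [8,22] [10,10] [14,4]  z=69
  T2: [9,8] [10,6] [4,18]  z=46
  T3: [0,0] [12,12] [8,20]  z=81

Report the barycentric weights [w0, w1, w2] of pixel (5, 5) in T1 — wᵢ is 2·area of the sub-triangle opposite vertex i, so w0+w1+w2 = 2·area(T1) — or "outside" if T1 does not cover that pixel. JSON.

T0:
  2·area = 66
  edge (16, 6)→(9, 21): d=(-7,15) right/bottom  bias=-1
  edge (9, 21)→(6, 18): d=(-3,-3) top-left  bias=+0
  edge (6, 18)→(16, 6): d=(10,-12) top-left  bias=+0
    (6,5)@(13, 11): e=[10,42,14] → █
    (7,5)@(15, 11): e=[-20,48,38] → ·
    (0,6)@(1, 13): e=[176,0,-110] → ·  [on edge]
    (5,6)@(11, 13): e=[26,30,10] → █
    (6,6)@(13, 13): e=[-4,36,34] → ·
    (1,7)@(3, 15): e=[132,0,-66] → ·  [on edge]
    (4,7)@(9, 15): e=[42,18,6] → █
    (6,7)@(13, 15): e=[-18,30,54] → ·
    (2,8)@(5, 17): e=[88,0,-22] → ·  [on edge]
    (3,8)@(7, 17): e=[58,6,2] → █
    (5,8)@(11, 17): e=[-2,18,50] → ·
    (3,9)@(7, 19): e=[44,0,22] → █  [on edge]
    (4,10)@(9, 21): e=[0,0,66] → ·  [on edge]
    (5,11)@(11, 23): e=[-44,0,110] → ·  [on edge]
  covered (8 px):
    · · · · · · · ·
    · · · · · · · ·
    · · · · · · · ·
    · · · · · · · ·
    · · · · · · · ·
    · · · · · · █ ·
    · · · · · █ · ·
    · · · · █ █ · ·
    · · · █ █ · · ·
    · · · █ █ · · ·
    · · · · · · · ·
    · · · · · · · ·
T1:
  2·area = 36
  edge (8, 22)→(10, 10): d=(2,-12) top-left  bias=+0
  edge (10, 10)→(14, 4): d=(4,-6) top-left  bias=+0
  edge (14, 4)→(8, 22): d=(-6,18) right/bottom  bias=-1
    (7,0)@(15, 1): e=[42,-6,0] → ·  [on edge]
    (6,3)@(13, 7): e=[30,6,0] → ·  [on edge]
    (5,4)@(11, 9): e=[10,2,24] → █
    (6,4)@(13, 9): e=[34,14,-12] → ·
    (5,5)@(11, 11): e=[14,10,12] → █
    (6,5)@(13, 11): e=[38,22,-24] → ·
    (5,6)@(11, 13): e=[18,18,0] → ·  [on edge]
    (4,8)@(9, 17): e=[2,22,12] → █
    (5,8)@(11, 17): e=[26,34,-24] → ·
    (4,9)@(9, 19): e=[6,30,0] → ·  [on edge]
  covered (3 px):
    · · · · · · · ·
    · · · · · · · ·
    · · · · · · · ·
    · · · · · · · ·
    · · · · · █ · ·
    · · · · · █ · ·
    · · · · · · · ·
    · · · · · · · ·
    · · · · █ · · ·
    · · · · · · · ·
    · · · · · · · ·
    · · · · · · · ·
T2:
  degenerate (2·area = 0) — covers nothing
T3:
  2·area = 144
  edge (0, 0)→(12, 12): d=(12,12) right/bottom  bias=-1
  edge (12, 12)→(8, 20): d=(-4,8) right/bottom  bias=-1
  edge (8, 20)→(0, 0): d=(-8,-20) top-left  bias=+0
    (0,0)@(1, 1): e=[0,132,12] → ·  [on edge]
    (1,1)@(3, 3): e=[0,108,36] → ·  [on edge]
    (1,2)@(3, 5): e=[24,100,20] → █
    (2,2)@(5, 5): e=[0,84,60] → ·  [on edge]
    (1,3)@(3, 7): e=[48,92,4] → █
    (2,3)@(5, 7): e=[24,76,44] → █
    (3,3)@(7, 7): e=[0,60,84] → ·  [on edge]
    (1,4)@(3, 9): e=[72,84,-12] → ·
    (2,4)@(5, 9): e=[48,68,28] → █
    (3,4)@(7, 9): e=[24,52,68] → █
    (4,4)@(9, 9): e=[0,36,108] → ·  [on edge]
    (2,5)@(5, 11): e=[72,60,12] → █
    (5,5)@(11, 11): e=[0,12,132] → ·  [on edge]
    (6,6)@(13, 13): e=[0,-12,156] → ·  [on edge]
    (7,7)@(15, 15): e=[0,-36,180] → ·  [on edge]
  covered (15 px):
    · · · · · · · ·
    · · · · · · · ·
    · █ · · · · · ·
    · █ █ · · · · ·
    · · █ █ · · · ·
    · · █ █ █ · · ·
    · · · █ █ █ · ·
    · · · █ █ · · ·
    · · · █ █ · · ·
    · · · · · · · ·
    · · · · · · · ·
    · · · · · · · ·

Final: [10,12,14]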